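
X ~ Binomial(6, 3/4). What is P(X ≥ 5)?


P(X ≥ 5) = Σ P(X=i) for i=5..6
P(X=5) = 729/2048
P(X=6) = 729/4096
Sum = 2187/4096

P(X ≥ 5) = 2187/4096 ≈ 53.39%


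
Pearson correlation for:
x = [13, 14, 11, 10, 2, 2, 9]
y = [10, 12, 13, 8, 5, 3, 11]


n=7, Σx=61, Σy=62, Σxy=636, Σx²=675, Σy²=632
r = (7×636 - 61×62)/√((7×675 - 61²)(7×632 - 62²))
= 670/√(1004×580) = 670/√582320 ≈ 670/763.0989 ≈ 0.8780

r ≈ 0.8780


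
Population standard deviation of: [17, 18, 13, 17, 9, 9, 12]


Mean = 95/7
  (17-95/7)²=576/49
  (18-95/7)²=961/49
  (13-95/7)²=16/49
  (17-95/7)²=576/49
  (9-95/7)²=1024/49
  (9-95/7)²=1024/49
  (12-95/7)²=121/49
Σ(x-μ)² = 614/7
σ² = (614/7)/7 = 614/49

σ = √(614/49) ≈ 3.5399


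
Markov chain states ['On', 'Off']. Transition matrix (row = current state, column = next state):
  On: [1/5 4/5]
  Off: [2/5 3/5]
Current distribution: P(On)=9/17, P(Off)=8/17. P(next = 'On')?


P(next=On) = Σᵢ P(now=i)×P(i→On)
= 9/17×1/5 + 8/17×2/5
= 9/85 + 16/85 = 5/17

P = 5/17 ≈ 0.2941


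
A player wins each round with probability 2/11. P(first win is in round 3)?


Geometric: P(X=3) = (1-p)^(k-1)×p = (9/11)^2×2/11 = 162/1331

P(X=3) = 162/1331 ≈ 12.17%


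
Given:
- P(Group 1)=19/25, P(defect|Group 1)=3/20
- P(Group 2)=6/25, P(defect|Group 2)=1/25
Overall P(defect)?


P(B) = Σ P(B|Aᵢ)×P(Aᵢ)
  3/20×19/25 = 57/500
  1/25×6/25 = 6/625
Sum = 309/2500

P(defect) = 309/2500 ≈ 12.36%


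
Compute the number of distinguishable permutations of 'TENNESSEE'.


Letters: 9, freq: {'T': 1, 'E': 4, 'N': 2, 'S': 2}
9!/(1!×4!×2!×2!) = 362880/96 = 3780

3780


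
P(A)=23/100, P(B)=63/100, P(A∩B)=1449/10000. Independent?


P(A)×P(B) = 1449/10000
P(A∩B) = 1449/10000
Equal ✓ → Independent

Yes, independent


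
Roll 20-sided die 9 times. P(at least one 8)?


P(no 8)^9 = (19/20)^9 = 322687697779/512000000000
P(≥1) = 1 - 322687697779/512000000000 = 189312302221/512000000000

P = 189312302221/512000000000 ≈ 36.98%


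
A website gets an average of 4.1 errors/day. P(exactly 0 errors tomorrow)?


Poisson(λ=4.1): P(X=0) = e^(-λ)×λ^k/k!
= e^(-4.1) × 4.1^0 / 0!
≈ 0.0165726754 × 1 / 1 ≈ 0.016573

P(X=0) ≈ 0.016573 ≈ 1.66%


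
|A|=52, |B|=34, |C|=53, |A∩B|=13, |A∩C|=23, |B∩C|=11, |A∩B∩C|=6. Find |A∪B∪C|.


|A∪B∪C| = 52+34+53-13-23-11+6 = 98

|A∪B∪C| = 98


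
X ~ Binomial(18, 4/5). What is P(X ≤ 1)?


P(X ≤ 1) = Σ P(X=i) for i=0..1
P(X=0) = 1/3814697265625
P(X=1) = 72/3814697265625
Sum = 73/3814697265625

P(X ≤ 1) = 73/3814697265625 ≈ 0.00%


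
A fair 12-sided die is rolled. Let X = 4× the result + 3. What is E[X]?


E[die] = (1+12)/2 = 13/2
E[X] = 4×13/2 + 3 = 29

E[X] = 29


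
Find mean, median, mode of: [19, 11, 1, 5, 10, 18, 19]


Sorted: [1, 5, 10, 11, 18, 19, 19]
Mean = 83/7
Median = 11
Freq: {19: 2, 11: 1, 1: 1, 5: 1, 10: 1, 18: 1}
Mode: [19]

Mean=83/7, Median=11, Mode=19


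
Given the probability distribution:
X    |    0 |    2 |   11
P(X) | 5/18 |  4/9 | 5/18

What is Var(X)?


E[X] = 71/18
E[X²] = 637/18
Var(X) = E[X²] - (E[X])² = 637/18 - 5041/324 = 6425/324

Var(X) = 6425/324 ≈ 19.8302


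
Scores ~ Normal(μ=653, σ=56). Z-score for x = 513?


z = (x - μ)/σ = (513 - 653)/56 = -2.5

z = -2.5


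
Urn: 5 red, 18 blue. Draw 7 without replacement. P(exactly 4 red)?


Hypergeometric: C(5,4)×C(18,3)/C(23,7)
= 5×816/245157 = 80/4807

P(X=4) = 80/4807 ≈ 1.66%


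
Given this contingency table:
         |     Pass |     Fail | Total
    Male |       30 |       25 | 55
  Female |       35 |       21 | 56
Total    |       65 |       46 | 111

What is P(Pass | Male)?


P(Pass | Male) = 30/(30+25) = 30/55 = 6/11

P(Pass|Male) = 6/11 ≈ 54.55%


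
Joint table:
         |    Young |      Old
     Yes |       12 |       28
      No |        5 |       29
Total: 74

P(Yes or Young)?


P(Yes∨Young) = P(Yes) + P(Young) - P(Yes∧Young)
= (40 + 17 - 12)/74 = 45/74

P = 45/74 ≈ 60.81%


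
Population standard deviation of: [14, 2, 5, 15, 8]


Mean = 44/5
  (14-44/5)²=676/25
  (2-44/5)²=1156/25
  (5-44/5)²=361/25
  (15-44/5)²=961/25
  (8-44/5)²=16/25
Σ(x-μ)² = 634/5
σ² = (634/5)/5 = 634/25

σ = √(634/25) ≈ 5.0359


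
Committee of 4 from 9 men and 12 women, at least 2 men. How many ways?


Count by #men:
  2M,2W: C(9,2)×C(12,2)=2376
  3M,1W: C(9,3)×C(12,1)=1008
  4M,0W: C(9,4)×C(12,0)=126
Total = 3510

3510


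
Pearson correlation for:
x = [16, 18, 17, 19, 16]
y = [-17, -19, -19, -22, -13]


n=5, Σx=86, Σy=-90, Σxy=-1563, Σx²=1486, Σy²=1664
r = (5×(-1563) - 86×(-90))/√((5×1486 - 86²)(5×1664 - (-90)²))
= -75/√(34×220) = -75/√7480 ≈ -75/86.4870 ≈ -0.8672

r ≈ -0.8672


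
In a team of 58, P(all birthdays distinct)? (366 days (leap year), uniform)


P(all different) = Π(366-i)/366 for i=0..57
= (366/366)×(365/366)×...×(309/366)
= 0.008451

P ≈ 0.0085 ≈ 0.85%


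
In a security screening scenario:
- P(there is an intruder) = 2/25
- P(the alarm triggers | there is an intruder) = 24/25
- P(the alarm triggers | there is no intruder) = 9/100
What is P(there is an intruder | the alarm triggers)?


Using Bayes' theorem:
P(A|B) = P(B|A)·P(A) / P(B)

P(the alarm triggers) = 24/25 × 2/25 + 9/100 × 23/25
= 48/625 + 207/2500 = 399/2500

P(there is an intruder|the alarm triggers) = (48/625) / (399/2500) = 64/133

P(there is an intruder|the alarm triggers) = 64/133 ≈ 48.12%


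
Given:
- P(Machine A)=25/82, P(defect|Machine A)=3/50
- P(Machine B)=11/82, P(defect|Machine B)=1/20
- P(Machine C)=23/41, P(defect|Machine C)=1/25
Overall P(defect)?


P(B) = Σ P(B|Aᵢ)×P(Aᵢ)
  3/50×25/82 = 3/164
  1/20×11/82 = 11/1640
  1/25×23/41 = 23/1025
Sum = 389/8200

P(defect) = 389/8200 ≈ 4.74%


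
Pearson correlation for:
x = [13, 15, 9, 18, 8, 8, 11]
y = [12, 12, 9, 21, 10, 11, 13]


n=7, Σx=82, Σy=88, Σxy=1106, Σx²=1048, Σy²=1200
r = (7×1106 - 82×88)/√((7×1048 - 82²)(7×1200 - 88²))
= 526/√(612×656) = 526/√401472 ≈ 526/633.6182 ≈ 0.8302

r ≈ 0.8302


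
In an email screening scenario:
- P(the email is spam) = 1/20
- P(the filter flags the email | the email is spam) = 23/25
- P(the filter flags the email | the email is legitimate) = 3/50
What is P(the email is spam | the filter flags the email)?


Using Bayes' theorem:
P(A|B) = P(B|A)·P(A) / P(B)

P(the filter flags the email) = 23/25 × 1/20 + 3/50 × 19/20
= 23/500 + 57/1000 = 103/1000

P(the email is spam|the filter flags the email) = (23/500) / (103/1000) = 46/103

P(the email is spam|the filter flags the email) = 46/103 ≈ 44.66%


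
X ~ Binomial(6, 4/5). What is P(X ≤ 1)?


P(X ≤ 1) = Σ P(X=i) for i=0..1
P(X=0) = 1/15625
P(X=1) = 24/15625
Sum = 1/625

P(X ≤ 1) = 1/625 ≈ 0.16%


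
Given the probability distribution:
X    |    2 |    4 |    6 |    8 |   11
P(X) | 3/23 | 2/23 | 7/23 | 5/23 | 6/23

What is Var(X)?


E[X] = 162/23
E[X²] = 1342/23
Var(X) = E[X²] - (E[X])² = 1342/23 - 26244/529 = 4622/529

Var(X) = 4622/529 ≈ 8.7372


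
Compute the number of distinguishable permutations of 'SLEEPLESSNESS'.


Letters: 13, freq: {'S': 5, 'L': 2, 'E': 4, 'P': 1, 'N': 1}
13!/(5!×2!×4!×1!×1!) = 6227020800/5760 = 1081080

1081080


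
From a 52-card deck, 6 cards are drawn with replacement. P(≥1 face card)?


P(not a face card) = 40/52 = 10/13
P(none in 6 draws) = (10/13)^6 = 1000000/4826809
P(≥1 face card) = 1 - 1000000/4826809 = 3826809/4826809

P = 3826809/4826809 ≈ 79.28%


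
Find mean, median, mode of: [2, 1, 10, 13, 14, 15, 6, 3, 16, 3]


Sorted: [1, 2, 3, 3, 6, 10, 13, 14, 15, 16]
Mean = 83/10
Median = 8
Freq: {2: 1, 1: 1, 10: 1, 13: 1, 14: 1, 15: 1, 6: 1, 3: 2, 16: 1}
Mode: [3]

Mean=83/10, Median=8, Mode=3


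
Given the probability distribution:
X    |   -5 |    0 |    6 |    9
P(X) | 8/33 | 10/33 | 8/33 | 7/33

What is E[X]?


E[X] = Σ x·P(X=x)
= (-5)×(8/33) + (0)×(10/33) + (6)×(8/33) + (9)×(7/33)
= 71/33

E[X] = 71/33


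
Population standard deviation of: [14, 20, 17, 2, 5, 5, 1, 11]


Mean = 75/8
  (14-75/8)²=1369/64
  (20-75/8)²=7225/64
  (17-75/8)²=3721/64
  (2-75/8)²=3481/64
  (5-75/8)²=1225/64
  (5-75/8)²=1225/64
  (1-75/8)²=4489/64
  (11-75/8)²=169/64
Σ(x-μ)² = 2863/8
σ² = (2863/8)/8 = 2863/64

σ = √(2863/64) ≈ 6.6884


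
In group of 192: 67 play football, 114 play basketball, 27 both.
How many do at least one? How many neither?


|A∪B| = 67+114-27 = 154
Neither = 192-154 = 38

At least one: 154; Neither: 38


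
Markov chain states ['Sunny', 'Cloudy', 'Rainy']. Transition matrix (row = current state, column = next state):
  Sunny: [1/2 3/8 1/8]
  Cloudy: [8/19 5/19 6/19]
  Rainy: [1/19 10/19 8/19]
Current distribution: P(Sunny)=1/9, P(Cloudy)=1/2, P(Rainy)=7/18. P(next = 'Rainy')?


P(next=Rainy) = Σᵢ P(now=i)×P(i→Rainy)
= 1/9×1/8 + 1/2×6/19 + 7/18×8/19
= 1/72 + 3/19 + 28/171 = 51/152

P = 51/152 ≈ 0.3355


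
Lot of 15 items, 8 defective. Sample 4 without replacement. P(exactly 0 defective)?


Hypergeometric: C(8,0)×C(7,4)/C(15,4)
= 1×35/1365 = 1/39

P(X=0) = 1/39 ≈ 2.56%


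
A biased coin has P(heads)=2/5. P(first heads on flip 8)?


Geometric: P(X=8) = (1-p)^(k-1)×p = (3/5)^7×2/5 = 4374/390625

P(X=8) = 4374/390625 ≈ 1.12%


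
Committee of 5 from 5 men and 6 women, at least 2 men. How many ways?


Count by #men:
  2M,3W: C(5,2)×C(6,3)=200
  3M,2W: C(5,3)×C(6,2)=150
  4M,1W: C(5,4)×C(6,1)=30
  5M,0W: C(5,5)×C(6,0)=1
Total = 381

381


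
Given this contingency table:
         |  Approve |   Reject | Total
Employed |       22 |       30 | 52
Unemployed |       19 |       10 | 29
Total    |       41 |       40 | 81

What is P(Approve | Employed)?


P(Approve | Employed) = 22/(22+30) = 22/52 = 11/26

P(Approve|Employed) = 11/26 ≈ 42.31%


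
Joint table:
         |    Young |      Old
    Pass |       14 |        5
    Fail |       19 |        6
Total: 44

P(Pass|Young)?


P(Pass|Young) = 14/(14+19) = 14/33

P = 14/33 ≈ 42.42%


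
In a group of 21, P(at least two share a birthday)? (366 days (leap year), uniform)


P(all different) = Π(366-i)/366 for i=0..20
= 0.557221
P(match) = 1 - 0.557221 = 0.442779

P ≈ 0.4428 ≈ 44.28%


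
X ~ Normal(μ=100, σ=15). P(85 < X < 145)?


z₁=(85-100)/15=-1.0, z₂=(145-100)/15=3.0
P = Φ(3.0) - Φ(-1.0) = 0.998650 - 0.158655 = 0.839995 ≈ 0.8400

P(85 < X < 145) ≈ 0.8400


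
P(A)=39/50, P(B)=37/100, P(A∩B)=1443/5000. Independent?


P(A)×P(B) = 1443/5000
P(A∩B) = 1443/5000
Equal ✓ → Independent

Yes, independent


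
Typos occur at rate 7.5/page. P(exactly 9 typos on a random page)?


Poisson(λ=7.5): P(X=9) = e^(-λ)×λ^k/k!
= e^(-7.5) × 7.5^9 / 9!
≈ 0.0005530843701 × 75084686.2793 / 362880 ≈ 0.114440

P(X=9) ≈ 0.114440 ≈ 11.44%


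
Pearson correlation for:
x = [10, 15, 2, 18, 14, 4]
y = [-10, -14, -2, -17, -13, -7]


n=6, Σx=63, Σy=-63, Σxy=-830, Σx²=865, Σy²=807
r = (6×(-830) - 63×(-63))/√((6×865 - 63²)(6×807 - (-63)²))
= -1011/√(1221×873) = -1011/√1065933 ≈ -1011/1032.4403 ≈ -0.9792

r ≈ -0.9792


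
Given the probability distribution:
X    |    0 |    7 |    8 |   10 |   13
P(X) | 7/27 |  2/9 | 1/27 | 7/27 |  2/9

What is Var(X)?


E[X] = 22/3
E[X²] = 2072/27
Var(X) = E[X²] - (E[X])² = 2072/27 - 484/9 = 620/27

Var(X) = 620/27 ≈ 22.9630


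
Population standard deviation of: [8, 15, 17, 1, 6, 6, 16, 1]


Mean = 70/8 = 35/4
  (8-35/4)²=9/16
  (15-35/4)²=625/16
  (17-35/4)²=1089/16
  (1-35/4)²=961/16
  (6-35/4)²=121/16
  (6-35/4)²=121/16
  (16-35/4)²=841/16
  (1-35/4)²=961/16
Σ(x-μ)² = 591/2
σ² = (591/2)/8 = 591/16

σ = √(591/16) ≈ 6.0776


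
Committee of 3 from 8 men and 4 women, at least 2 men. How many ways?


Count by #men:
  2M,1W: C(8,2)×C(4,1)=112
  3M,0W: C(8,3)×C(4,0)=56
Total = 168

168


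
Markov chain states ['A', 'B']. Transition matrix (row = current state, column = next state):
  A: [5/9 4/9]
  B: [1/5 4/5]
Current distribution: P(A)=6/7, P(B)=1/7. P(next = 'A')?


P(next=A) = Σᵢ P(now=i)×P(i→A)
= 6/7×5/9 + 1/7×1/5
= 10/21 + 1/35 = 53/105

P = 53/105 ≈ 0.5048


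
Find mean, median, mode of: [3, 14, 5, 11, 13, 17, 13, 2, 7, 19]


Sorted: [2, 3, 5, 7, 11, 13, 13, 14, 17, 19]
Mean = 104/10 = 52/5
Median = 12
Freq: {3: 1, 14: 1, 5: 1, 11: 1, 13: 2, 17: 1, 2: 1, 7: 1, 19: 1}
Mode: [13]

Mean=52/5, Median=12, Mode=13


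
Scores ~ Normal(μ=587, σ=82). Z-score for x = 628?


z = (x - μ)/σ = (628 - 587)/82 = 0.5

z = 0.5


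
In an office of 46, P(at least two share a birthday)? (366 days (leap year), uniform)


P(all different) = Π(366-i)/366 for i=0..45
= 0.052187
P(match) = 1 - 0.052187 = 0.947813

P ≈ 0.9478 ≈ 94.78%


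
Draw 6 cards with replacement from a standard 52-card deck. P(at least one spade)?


P(not a spade) = 39/52 = 3/4
P(none in 6 draws) = (3/4)^6 = 729/4096
P(≥1 spade) = 1 - 729/4096 = 3367/4096

P = 3367/4096 ≈ 82.20%


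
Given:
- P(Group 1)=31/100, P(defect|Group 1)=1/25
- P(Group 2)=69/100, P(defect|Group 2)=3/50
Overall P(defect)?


P(B) = Σ P(B|Aᵢ)×P(Aᵢ)
  1/25×31/100 = 31/2500
  3/50×69/100 = 207/5000
Sum = 269/5000

P(defect) = 269/5000 ≈ 5.38%


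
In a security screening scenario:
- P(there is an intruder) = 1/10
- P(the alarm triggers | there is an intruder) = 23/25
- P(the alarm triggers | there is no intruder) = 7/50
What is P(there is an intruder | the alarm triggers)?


Using Bayes' theorem:
P(A|B) = P(B|A)·P(A) / P(B)

P(the alarm triggers) = 23/25 × 1/10 + 7/50 × 9/10
= 23/250 + 63/500 = 109/500

P(there is an intruder|the alarm triggers) = (23/250) / (109/500) = 46/109

P(there is an intruder|the alarm triggers) = 46/109 ≈ 42.20%


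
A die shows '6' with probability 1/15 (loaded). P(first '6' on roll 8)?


Geometric: P(X=8) = (1-p)^(k-1)×p = (14/15)^7×1/15 = 105413504/2562890625

P(X=8) = 105413504/2562890625 ≈ 4.11%


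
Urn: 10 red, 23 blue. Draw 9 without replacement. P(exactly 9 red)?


Hypergeometric: C(10,9)×C(23,0)/C(33,9)
= 10×1/38567100 = 1/3856710

P(X=9) = 1/3856710 ≈ 0.00%


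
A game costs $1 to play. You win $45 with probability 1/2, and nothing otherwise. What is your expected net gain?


E[gain] = (45-1)×1/2 + (-1)×1/2
= 22 - 1/2 = 43/2

Expected net gain = $43/2 ≈ $21.50


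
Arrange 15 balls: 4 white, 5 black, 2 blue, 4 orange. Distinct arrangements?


15!/(4!×5!×2!×4!) = 9459450

9459450


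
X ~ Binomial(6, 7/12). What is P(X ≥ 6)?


P(X ≥ 6) = Σ P(X=i) for i=6..6
P(X=6) = 117649/2985984
Sum = 117649/2985984

P(X ≥ 6) = 117649/2985984 ≈ 3.94%


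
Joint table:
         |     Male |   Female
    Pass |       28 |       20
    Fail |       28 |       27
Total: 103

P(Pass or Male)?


P(Pass∨Male) = P(Pass) + P(Male) - P(Pass∧Male)
= (48 + 56 - 28)/103 = 76/103

P = 76/103 ≈ 73.79%


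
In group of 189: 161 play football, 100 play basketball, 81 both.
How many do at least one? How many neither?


|A∪B| = 161+100-81 = 180
Neither = 189-180 = 9

At least one: 180; Neither: 9


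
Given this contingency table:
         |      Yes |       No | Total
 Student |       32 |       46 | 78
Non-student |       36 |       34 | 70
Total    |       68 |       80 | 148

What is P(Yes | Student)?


P(Yes | Student) = 32/(32+46) = 32/78 = 16/39

P(Yes|Student) = 16/39 ≈ 41.03%


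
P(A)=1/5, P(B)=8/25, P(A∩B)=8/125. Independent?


P(A)×P(B) = 8/125
P(A∩B) = 8/125
Equal ✓ → Independent

Yes, independent


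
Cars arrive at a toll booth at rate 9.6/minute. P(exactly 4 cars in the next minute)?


Poisson(λ=9.6): P(X=4) = e^(-λ)×λ^k/k!
= e^(-9.6) × 9.6^4 / 4!
≈ 6.772873649e-05 × 8493.4656 / 24 ≈ 0.023969

P(X=4) ≈ 0.023969 ≈ 2.40%


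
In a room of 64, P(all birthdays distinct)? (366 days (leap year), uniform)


P(all different) = Π(366-i)/366 for i=0..63
= (366/366)×(365/366)×...×(303/366)
= 0.002858

P ≈ 0.0029 ≈ 0.29%


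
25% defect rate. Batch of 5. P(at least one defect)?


P(all good) = (3/4)^5 = 243/1024
P(≥1 defect) = 781/1024

P = 781/1024 ≈ 76.27%


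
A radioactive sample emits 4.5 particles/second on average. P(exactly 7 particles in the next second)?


Poisson(λ=4.5): P(X=7) = e^(-λ)×λ^k/k!
= e^(-4.5) × 4.5^7 / 7!
≈ 0.01110899654 × 37366.9453125 / 5040 ≈ 0.082363

P(X=7) ≈ 0.082363 ≈ 8.24%


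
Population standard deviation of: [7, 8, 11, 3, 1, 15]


Mean = 45/6 = 15/2
  (7-15/2)²=1/4
  (8-15/2)²=1/4
  (11-15/2)²=49/4
  (3-15/2)²=81/4
  (1-15/2)²=169/4
  (15-15/2)²=225/4
Σ(x-μ)² = 263/2
σ² = (263/2)/6 = 263/12

σ = √(263/12) ≈ 4.6815


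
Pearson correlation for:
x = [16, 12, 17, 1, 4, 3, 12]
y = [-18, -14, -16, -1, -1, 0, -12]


n=7, Σx=65, Σy=-62, Σxy=-877, Σx²=859, Σy²=922
r = (7×(-877) - 65×(-62))/√((7×859 - 65²)(7×922 - (-62)²))
= -2109/√(1788×2610) = -2109/√4666680 ≈ -2109/2160.2500 ≈ -0.9763

r ≈ -0.9763


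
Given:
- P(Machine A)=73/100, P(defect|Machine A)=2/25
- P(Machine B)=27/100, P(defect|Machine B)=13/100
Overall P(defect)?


P(B) = Σ P(B|Aᵢ)×P(Aᵢ)
  2/25×73/100 = 73/1250
  13/100×27/100 = 351/10000
Sum = 187/2000

P(defect) = 187/2000 ≈ 9.35%


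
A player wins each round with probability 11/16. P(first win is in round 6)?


Geometric: P(X=6) = (1-p)^(k-1)×p = (5/16)^5×11/16 = 34375/16777216

P(X=6) = 34375/16777216 ≈ 0.20%


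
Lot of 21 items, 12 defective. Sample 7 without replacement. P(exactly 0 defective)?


Hypergeometric: C(12,0)×C(9,7)/C(21,7)
= 1×36/116280 = 1/3230

P(X=0) = 1/3230 ≈ 0.03%


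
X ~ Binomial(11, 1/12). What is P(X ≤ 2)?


P(X ≤ 2) = Σ P(X=i) for i=0..2
P(X=0) = 285311670611/743008370688
P(X=1) = 285311670611/743008370688
P(X=2) = 129687123005/743008370688
Sum = 25937424601/27518828544

P(X ≤ 2) = 25937424601/27518828544 ≈ 94.25%


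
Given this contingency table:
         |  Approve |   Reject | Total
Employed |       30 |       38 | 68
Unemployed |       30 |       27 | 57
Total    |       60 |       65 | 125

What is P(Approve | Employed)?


P(Approve | Employed) = 30/(30+38) = 30/68 = 15/34

P(Approve|Employed) = 15/34 ≈ 44.12%


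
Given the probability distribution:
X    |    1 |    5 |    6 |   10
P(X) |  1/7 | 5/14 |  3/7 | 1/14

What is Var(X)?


E[X] = 73/14
E[X²] = 443/14
Var(X) = E[X²] - (E[X])² = 443/14 - 5329/196 = 873/196

Var(X) = 873/196 ≈ 4.4541


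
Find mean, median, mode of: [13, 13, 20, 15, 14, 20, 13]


Sorted: [13, 13, 13, 14, 15, 20, 20]
Mean = 108/7
Median = 14
Freq: {13: 3, 20: 2, 15: 1, 14: 1}
Mode: [13]

Mean=108/7, Median=14, Mode=13


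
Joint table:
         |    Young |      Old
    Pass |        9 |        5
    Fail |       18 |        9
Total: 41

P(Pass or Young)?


P(Pass∨Young) = P(Pass) + P(Young) - P(Pass∧Young)
= (14 + 27 - 9)/41 = 32/41

P = 32/41 ≈ 78.05%


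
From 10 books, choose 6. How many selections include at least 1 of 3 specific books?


Complement: C(10,6) - C(7,6) = 210 - 7 = 203

203


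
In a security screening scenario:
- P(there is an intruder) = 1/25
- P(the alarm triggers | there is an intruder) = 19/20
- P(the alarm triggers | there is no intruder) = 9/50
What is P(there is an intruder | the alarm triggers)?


Using Bayes' theorem:
P(A|B) = P(B|A)·P(A) / P(B)

P(the alarm triggers) = 19/20 × 1/25 + 9/50 × 24/25
= 19/500 + 108/625 = 527/2500

P(there is an intruder|the alarm triggers) = (19/500) / (527/2500) = 95/527

P(there is an intruder|the alarm triggers) = 95/527 ≈ 18.03%


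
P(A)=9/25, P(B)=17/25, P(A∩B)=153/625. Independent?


P(A)×P(B) = 153/625
P(A∩B) = 153/625
Equal ✓ → Independent

Yes, independent


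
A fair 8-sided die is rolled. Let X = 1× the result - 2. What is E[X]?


E[die] = (1+8)/2 = 9/2
E[X] = 1×9/2 - 2 = 5/2

E[X] = 5/2


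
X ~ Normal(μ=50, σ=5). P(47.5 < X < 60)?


z₁=(47.5-50)/5=-0.5, z₂=(60-50)/5=2.0
P = Φ(2.0) - Φ(-0.5) = 0.977250 - 0.308538 = 0.668712 ≈ 0.6687

P(47.5 < X < 60) ≈ 0.6687


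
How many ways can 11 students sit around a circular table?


Circular arrangements of 11 distinct objects: fix one position to break rotational symmetry.
(n-1)! = 10! = 3628800

3628800


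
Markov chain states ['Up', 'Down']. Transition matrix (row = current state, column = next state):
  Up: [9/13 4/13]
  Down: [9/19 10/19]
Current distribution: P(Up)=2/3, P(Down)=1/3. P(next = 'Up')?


P(next=Up) = Σᵢ P(now=i)×P(i→Up)
= 2/3×9/13 + 1/3×9/19
= 6/13 + 3/19 = 153/247

P = 153/247 ≈ 0.6194


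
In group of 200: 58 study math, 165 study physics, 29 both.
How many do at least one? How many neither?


|A∪B| = 58+165-29 = 194
Neither = 200-194 = 6

At least one: 194; Neither: 6


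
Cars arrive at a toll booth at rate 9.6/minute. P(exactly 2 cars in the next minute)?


Poisson(λ=9.6): P(X=2) = e^(-λ)×λ^k/k!
= e^(-9.6) × 9.6^2 / 2!
≈ 6.772873649e-05 × 92.16 / 2 ≈ 0.003121

P(X=2) ≈ 0.003121 ≈ 0.31%


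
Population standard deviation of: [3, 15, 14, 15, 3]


Mean = 50/5 = 10
  (3-10)²=49
  (15-10)²=25
  (14-10)²=16
  (15-10)²=25
  (3-10)²=49
Σ(x-μ)² = 164
σ² = 164/5

σ = √(164/5) ≈ 5.7271


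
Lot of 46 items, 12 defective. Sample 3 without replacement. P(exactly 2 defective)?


Hypergeometric: C(12,2)×C(34,1)/C(46,3)
= 66×34/15180 = 17/115

P(X=2) = 17/115 ≈ 14.78%


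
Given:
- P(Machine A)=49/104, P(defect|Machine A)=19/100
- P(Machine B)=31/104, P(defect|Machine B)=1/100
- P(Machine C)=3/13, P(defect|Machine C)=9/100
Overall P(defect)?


P(B) = Σ P(B|Aᵢ)×P(Aᵢ)
  19/100×49/104 = 931/10400
  1/100×31/104 = 31/10400
  9/100×3/13 = 27/1300
Sum = 589/5200

P(defect) = 589/5200 ≈ 11.33%


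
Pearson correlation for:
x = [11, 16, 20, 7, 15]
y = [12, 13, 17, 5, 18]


n=5, Σx=69, Σy=65, Σxy=985, Σx²=1051, Σy²=951
r = (5×985 - 69×65)/√((5×1051 - 69²)(5×951 - 65²))
= 440/√(494×530) = 440/√261820 ≈ 440/511.6835 ≈ 0.8599

r ≈ 0.8599


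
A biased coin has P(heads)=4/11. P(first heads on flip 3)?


Geometric: P(X=3) = (1-p)^(k-1)×p = (7/11)^2×4/11 = 196/1331

P(X=3) = 196/1331 ≈ 14.73%


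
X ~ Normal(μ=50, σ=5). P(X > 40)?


z = (40-50)/5 = -2.0
P(X > 40) = 1 - P(Z ≤ -2.0) = 1 - 0.0228 = 0.9772

P(X > 40) ≈ 0.9772


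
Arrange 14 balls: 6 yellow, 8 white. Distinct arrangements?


14!/(6!×8!) = 3003

3003


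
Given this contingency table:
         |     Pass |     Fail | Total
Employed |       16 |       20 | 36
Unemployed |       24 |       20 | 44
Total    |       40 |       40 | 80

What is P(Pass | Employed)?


P(Pass | Employed) = 16/(16+20) = 16/36 = 4/9

P(Pass|Employed) = 4/9 ≈ 44.44%


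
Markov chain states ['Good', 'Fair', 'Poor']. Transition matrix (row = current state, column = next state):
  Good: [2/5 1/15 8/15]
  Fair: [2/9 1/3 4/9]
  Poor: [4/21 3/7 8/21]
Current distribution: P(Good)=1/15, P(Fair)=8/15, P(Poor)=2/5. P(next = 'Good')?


P(next=Good) = Σᵢ P(now=i)×P(i→Good)
= 1/15×2/5 + 8/15×2/9 + 2/5×4/21
= 2/75 + 16/135 + 8/105 = 1046/4725

P = 1046/4725 ≈ 0.2214


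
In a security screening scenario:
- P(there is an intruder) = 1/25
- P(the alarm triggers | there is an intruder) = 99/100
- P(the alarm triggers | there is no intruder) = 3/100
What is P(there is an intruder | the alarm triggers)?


Using Bayes' theorem:
P(A|B) = P(B|A)·P(A) / P(B)

P(the alarm triggers) = 99/100 × 1/25 + 3/100 × 24/25
= 99/2500 + 18/625 = 171/2500

P(there is an intruder|the alarm triggers) = (99/2500) / (171/2500) = 11/19

P(there is an intruder|the alarm triggers) = 11/19 ≈ 57.89%


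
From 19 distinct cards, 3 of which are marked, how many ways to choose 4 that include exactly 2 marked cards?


Choose 2 of the 3 marked cards and 2 of the other 16 cards:
C(3,2)×C(16,2) = 3×120 = 360

360


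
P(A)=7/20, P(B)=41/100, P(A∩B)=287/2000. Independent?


P(A)×P(B) = 287/2000
P(A∩B) = 287/2000
Equal ✓ → Independent

Yes, independent


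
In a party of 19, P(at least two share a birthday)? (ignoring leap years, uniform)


P(all different) = Π(365-i)/365 for i=0..18
= 0.620881
P(match) = 1 - 0.620881 = 0.379119

P ≈ 0.3791 ≈ 37.91%


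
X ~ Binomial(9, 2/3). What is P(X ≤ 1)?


P(X ≤ 1) = Σ P(X=i) for i=0..1
P(X=0) = 1/19683
P(X=1) = 2/2187
Sum = 19/19683

P(X ≤ 1) = 19/19683 ≈ 0.10%


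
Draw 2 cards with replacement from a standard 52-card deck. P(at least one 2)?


P(not a 2) = 48/52 = 12/13
P(none in 2 draws) = (12/13)^2 = 144/169
P(≥1 2) = 1 - 144/169 = 25/169

P = 25/169 ≈ 14.79%


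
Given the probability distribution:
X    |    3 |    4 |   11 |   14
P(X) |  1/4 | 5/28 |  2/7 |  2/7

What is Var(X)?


E[X] = 241/28
E[X²] = 2679/28
Var(X) = E[X²] - (E[X])² = 2679/28 - 58081/784 = 16931/784

Var(X) = 16931/784 ≈ 21.5957


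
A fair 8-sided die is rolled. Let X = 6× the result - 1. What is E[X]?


E[die] = (1+8)/2 = 9/2
E[X] = 6×9/2 - 1 = 26

E[X] = 26


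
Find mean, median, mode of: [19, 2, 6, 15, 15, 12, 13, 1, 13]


Sorted: [1, 2, 6, 12, 13, 13, 15, 15, 19]
Mean = 96/9 = 32/3
Median = 13
Freq: {19: 1, 2: 1, 6: 1, 15: 2, 12: 1, 13: 2, 1: 1}
Mode: [13, 15]

Mean=32/3, Median=13, Mode=[13, 15]


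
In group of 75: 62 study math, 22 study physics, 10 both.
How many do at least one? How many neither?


|A∪B| = 62+22-10 = 74
Neither = 75-74 = 1

At least one: 74; Neither: 1


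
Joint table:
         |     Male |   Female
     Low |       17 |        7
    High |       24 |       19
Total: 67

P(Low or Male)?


P(Low∨Male) = P(Low) + P(Male) - P(Low∧Male)
= (24 + 41 - 17)/67 = 48/67

P = 48/67 ≈ 71.64%


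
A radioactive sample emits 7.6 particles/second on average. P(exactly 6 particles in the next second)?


Poisson(λ=7.6): P(X=6) = e^(-λ)×λ^k/k!
= e^(-7.6) × 7.6^6 / 6!
≈ 0.0005004514334 × 192699.928576 / 720 ≈ 0.133940

P(X=6) ≈ 0.133940 ≈ 13.39%


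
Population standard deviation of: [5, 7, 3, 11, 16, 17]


Mean = 59/6
  (5-59/6)²=841/36
  (7-59/6)²=289/36
  (3-59/6)²=1681/36
  (11-59/6)²=49/36
  (16-59/6)²=1369/36
  (17-59/6)²=1849/36
Σ(x-μ)² = 1013/6
σ² = (1013/6)/6 = 1013/36

σ = √(1013/36) ≈ 5.3046


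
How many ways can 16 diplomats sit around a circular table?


Circular arrangements of 16 distinct objects: fix one position to break rotational symmetry.
(n-1)! = 15! = 1307674368000

1307674368000


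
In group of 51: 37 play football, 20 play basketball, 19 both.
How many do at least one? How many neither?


|A∪B| = 37+20-19 = 38
Neither = 51-38 = 13

At least one: 38; Neither: 13


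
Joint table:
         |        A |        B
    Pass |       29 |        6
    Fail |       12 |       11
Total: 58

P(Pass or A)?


P(Pass∨A) = P(Pass) + P(A) - P(Pass∧A)
= (35 + 41 - 29)/58 = 47/58

P = 47/58 ≈ 81.03%


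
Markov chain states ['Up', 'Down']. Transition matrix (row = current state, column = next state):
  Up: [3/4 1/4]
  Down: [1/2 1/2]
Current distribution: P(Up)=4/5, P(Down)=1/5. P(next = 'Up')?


P(next=Up) = Σᵢ P(now=i)×P(i→Up)
= 4/5×3/4 + 1/5×1/2
= 3/5 + 1/10 = 7/10

P = 7/10 ≈ 0.7000


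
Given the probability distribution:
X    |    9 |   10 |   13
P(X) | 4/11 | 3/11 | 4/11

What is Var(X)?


E[X] = 118/11
E[X²] = 1300/11
Var(X) = E[X²] - (E[X])² = 1300/11 - 13924/121 = 376/121

Var(X) = 376/121 ≈ 3.1074


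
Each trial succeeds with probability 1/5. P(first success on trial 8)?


Geometric: P(X=8) = (1-p)^(k-1)×p = (4/5)^7×1/5 = 16384/390625

P(X=8) = 16384/390625 ≈ 4.19%


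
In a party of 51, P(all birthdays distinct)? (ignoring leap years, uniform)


P(all different) = Π(365-i)/365 for i=0..50
= (365/365)×(364/365)×...×(315/365)
= 0.025568

P ≈ 0.0256 ≈ 2.56%


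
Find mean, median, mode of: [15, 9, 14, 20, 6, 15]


Sorted: [6, 9, 14, 15, 15, 20]
Mean = 79/6
Median = 29/2
Freq: {15: 2, 9: 1, 14: 1, 20: 1, 6: 1}
Mode: [15]

Mean=79/6, Median=29/2, Mode=15


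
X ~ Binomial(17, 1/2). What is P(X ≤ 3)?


P(X ≤ 3) = Σ P(X=i) for i=0..3
P(X=0) = 1/131072
P(X=1) = 17/131072
P(X=2) = 17/16384
P(X=3) = 85/16384
Sum = 417/65536

P(X ≤ 3) = 417/65536 ≈ 0.64%


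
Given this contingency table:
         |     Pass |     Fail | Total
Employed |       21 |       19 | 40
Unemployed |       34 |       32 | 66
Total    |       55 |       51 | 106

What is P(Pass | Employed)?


P(Pass | Employed) = 21/(21+19) = 21/40

P(Pass|Employed) = 21/40 ≈ 52.50%


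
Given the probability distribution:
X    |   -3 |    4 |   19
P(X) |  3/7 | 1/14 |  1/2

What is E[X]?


E[X] = Σ x·P(X=x)
= (-3)×(3/7) + (4)×(1/14) + (19)×(1/2)
= 17/2

E[X] = 17/2


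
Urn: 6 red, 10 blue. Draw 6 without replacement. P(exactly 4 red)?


Hypergeometric: C(6,4)×C(10,2)/C(16,6)
= 15×45/8008 = 675/8008

P(X=4) = 675/8008 ≈ 8.43%


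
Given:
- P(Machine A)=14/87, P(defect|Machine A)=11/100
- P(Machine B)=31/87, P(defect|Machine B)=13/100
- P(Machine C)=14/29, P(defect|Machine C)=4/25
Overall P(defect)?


P(B) = Σ P(B|Aᵢ)×P(Aᵢ)
  11/100×14/87 = 77/4350
  13/100×31/87 = 403/8700
  4/25×14/29 = 56/725
Sum = 1229/8700

P(defect) = 1229/8700 ≈ 14.13%


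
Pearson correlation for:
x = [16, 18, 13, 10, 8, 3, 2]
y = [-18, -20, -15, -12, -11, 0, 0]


n=7, Σx=70, Σy=-76, Σxy=-1051, Σx²=926, Σy²=1214
r = (7×(-1051) - 70×(-76))/√((7×926 - 70²)(7×1214 - (-76)²))
= -2037/√(1582×2722) = -2037/√4306204 ≈ -2037/2075.1395 ≈ -0.9816

r ≈ -0.9816


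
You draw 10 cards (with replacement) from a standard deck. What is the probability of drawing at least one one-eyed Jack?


P(not a one-eyed Jack) = 50/52 = 25/26
P(none in 10 draws) = (25/26)^10 = 95367431640625/141167095653376
P(≥1 one-eyed Jack) = 1 - 95367431640625/141167095653376 = 45799664012751/141167095653376

P = 45799664012751/141167095653376 ≈ 32.44%


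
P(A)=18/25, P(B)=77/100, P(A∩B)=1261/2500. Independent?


P(A)×P(B) = 693/1250
P(A∩B) = 1261/2500
Not equal → NOT independent

No, not independent


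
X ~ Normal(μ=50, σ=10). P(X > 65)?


z = (65-50)/10 = 1.5
P(X > 65) = 1 - P(Z ≤ 1.5) = 1 - 0.9332 = 0.0668

P(X > 65) ≈ 0.0668


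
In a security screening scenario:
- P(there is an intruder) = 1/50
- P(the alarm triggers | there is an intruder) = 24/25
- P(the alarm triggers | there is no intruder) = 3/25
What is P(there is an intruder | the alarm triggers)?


Using Bayes' theorem:
P(A|B) = P(B|A)·P(A) / P(B)

P(the alarm triggers) = 24/25 × 1/50 + 3/25 × 49/50
= 12/625 + 147/1250 = 171/1250

P(there is an intruder|the alarm triggers) = (12/625) / (171/1250) = 8/57

P(there is an intruder|the alarm triggers) = 8/57 ≈ 14.04%


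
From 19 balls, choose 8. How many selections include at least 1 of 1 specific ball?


Complement: C(19,8) - C(18,8) = 75582 - 43758 = 31824

31824


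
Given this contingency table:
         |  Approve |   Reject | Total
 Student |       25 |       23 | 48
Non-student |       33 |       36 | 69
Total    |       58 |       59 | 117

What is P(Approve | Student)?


P(Approve | Student) = 25/(25+23) = 25/48

P(Approve|Student) = 25/48 ≈ 52.08%


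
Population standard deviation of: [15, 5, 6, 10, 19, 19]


Mean = 74/6 = 37/3
  (15-37/3)²=64/9
  (5-37/3)²=484/9
  (6-37/3)²=361/9
  (10-37/3)²=49/9
  (19-37/3)²=400/9
  (19-37/3)²=400/9
Σ(x-μ)² = 586/3
σ² = (586/3)/6 = 293/9

σ = √(293/9) ≈ 5.7057


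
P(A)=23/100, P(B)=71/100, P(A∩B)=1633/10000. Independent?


P(A)×P(B) = 1633/10000
P(A∩B) = 1633/10000
Equal ✓ → Independent

Yes, independent


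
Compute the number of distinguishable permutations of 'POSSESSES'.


Letters: 9, freq: {'P': 1, 'O': 1, 'S': 5, 'E': 2}
9!/(1!×1!×5!×2!) = 362880/240 = 1512

1512


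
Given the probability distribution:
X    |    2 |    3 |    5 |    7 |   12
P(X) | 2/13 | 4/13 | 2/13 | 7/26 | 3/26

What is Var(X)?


E[X] = 137/26
E[X²] = 963/26
Var(X) = E[X²] - (E[X])² = 963/26 - 18769/676 = 6269/676

Var(X) = 6269/676 ≈ 9.2737


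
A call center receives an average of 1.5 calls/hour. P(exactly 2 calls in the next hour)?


Poisson(λ=1.5): P(X=2) = e^(-λ)×λ^k/k!
= e^(-1.5) × 1.5^2 / 2!
≈ 0.2231301601 × 2.25 / 2 ≈ 0.251021

P(X=2) ≈ 0.251021 ≈ 25.10%


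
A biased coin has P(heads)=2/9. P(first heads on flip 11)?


Geometric: P(X=11) = (1-p)^(k-1)×p = (7/9)^10×2/9 = 564950498/31381059609

P(X=11) = 564950498/31381059609 ≈ 1.80%


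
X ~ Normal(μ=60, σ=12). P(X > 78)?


z = (78-60)/12 = 1.5
P(X > 78) = 1 - P(Z ≤ 1.5) = 1 - 0.9332 = 0.0668

P(X > 78) ≈ 0.0668


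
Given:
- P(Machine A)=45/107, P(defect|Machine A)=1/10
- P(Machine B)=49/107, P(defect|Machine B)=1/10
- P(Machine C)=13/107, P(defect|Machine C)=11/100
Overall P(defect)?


P(B) = Σ P(B|Aᵢ)×P(Aᵢ)
  1/10×45/107 = 9/214
  1/10×49/107 = 49/1070
  11/100×13/107 = 143/10700
Sum = 1083/10700

P(defect) = 1083/10700 ≈ 10.12%


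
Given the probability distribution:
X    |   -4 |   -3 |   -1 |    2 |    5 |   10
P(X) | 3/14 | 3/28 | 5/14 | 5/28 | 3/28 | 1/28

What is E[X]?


E[X] = Σ x·P(X=x)
= (-4)×(3/14) + (-3)×(3/28) + (-1)×(5/14) + (2)×(5/28) + (5)×(3/28) + (10)×(1/28)
= -2/7

E[X] = -2/7


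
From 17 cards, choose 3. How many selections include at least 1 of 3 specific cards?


Complement: C(17,3) - C(14,3) = 680 - 364 = 316

316


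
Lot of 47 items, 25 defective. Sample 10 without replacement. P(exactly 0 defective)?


Hypergeometric: C(25,0)×C(22,10)/C(47,10)
= 1×646646/5178066751 = 238/1905803

P(X=0) = 238/1905803 ≈ 0.01%


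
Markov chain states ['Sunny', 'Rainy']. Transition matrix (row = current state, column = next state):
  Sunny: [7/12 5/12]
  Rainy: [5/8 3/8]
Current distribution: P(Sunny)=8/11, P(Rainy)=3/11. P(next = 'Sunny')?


P(next=Sunny) = Σᵢ P(now=i)×P(i→Sunny)
= 8/11×7/12 + 3/11×5/8
= 14/33 + 15/88 = 157/264

P = 157/264 ≈ 0.5947


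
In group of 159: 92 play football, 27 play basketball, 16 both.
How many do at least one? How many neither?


|A∪B| = 92+27-16 = 103
Neither = 159-103 = 56

At least one: 103; Neither: 56


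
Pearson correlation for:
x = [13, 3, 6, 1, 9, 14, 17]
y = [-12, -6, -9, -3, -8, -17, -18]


n=7, Σx=63, Σy=-73, Σxy=-847, Σx²=781, Σy²=947
r = (7×(-847) - 63×(-73))/√((7×781 - 63²)(7×947 - (-73)²))
= -1330/√(1498×1300) = -1330/√1947400 ≈ -1330/1395.4927 ≈ -0.9531

r ≈ -0.9531


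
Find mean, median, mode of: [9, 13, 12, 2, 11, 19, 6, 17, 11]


Sorted: [2, 6, 9, 11, 11, 12, 13, 17, 19]
Mean = 100/9
Median = 11
Freq: {9: 1, 13: 1, 12: 1, 2: 1, 11: 2, 19: 1, 6: 1, 17: 1}
Mode: [11]

Mean=100/9, Median=11, Mode=11


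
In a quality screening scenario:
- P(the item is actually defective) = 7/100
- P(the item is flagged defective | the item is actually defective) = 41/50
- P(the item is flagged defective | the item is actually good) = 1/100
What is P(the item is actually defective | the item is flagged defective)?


Using Bayes' theorem:
P(A|B) = P(B|A)·P(A) / P(B)

P(the item is flagged defective) = 41/50 × 7/100 + 1/100 × 93/100
= 287/5000 + 93/10000 = 667/10000

P(the item is actually defective|the item is flagged defective) = (287/5000) / (667/10000) = 574/667

P(the item is actually defective|the item is flagged defective) = 574/667 ≈ 86.06%


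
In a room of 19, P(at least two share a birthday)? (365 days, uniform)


P(all different) = Π(365-i)/365 for i=0..18
= 0.620881
P(match) = 1 - 0.620881 = 0.379119

P ≈ 0.3791 ≈ 37.91%


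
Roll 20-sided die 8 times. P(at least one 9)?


P(no 9)^8 = (19/20)^8 = 16983563041/25600000000
P(≥1) = 1 - 16983563041/25600000000 = 8616436959/25600000000

P = 8616436959/25600000000 ≈ 33.66%


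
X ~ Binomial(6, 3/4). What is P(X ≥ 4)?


P(X ≥ 4) = Σ P(X=i) for i=4..6
P(X=4) = 1215/4096
P(X=5) = 729/2048
P(X=6) = 729/4096
Sum = 1701/2048

P(X ≥ 4) = 1701/2048 ≈ 83.06%


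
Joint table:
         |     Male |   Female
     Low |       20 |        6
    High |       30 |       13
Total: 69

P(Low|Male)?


P(Low|Male) = 20/(20+30) = 20/50 = 2/5

P = 2/5 ≈ 40.00%


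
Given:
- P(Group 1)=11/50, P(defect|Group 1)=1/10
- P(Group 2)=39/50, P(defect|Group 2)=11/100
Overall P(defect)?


P(B) = Σ P(B|Aᵢ)×P(Aᵢ)
  1/10×11/50 = 11/500
  11/100×39/50 = 429/5000
Sum = 539/5000

P(defect) = 539/5000 ≈ 10.78%


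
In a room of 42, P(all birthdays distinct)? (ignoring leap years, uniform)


P(all different) = Π(365-i)/365 for i=0..41
= (365/365)×(364/365)×...×(324/365)
= 0.085970

P ≈ 0.0860 ≈ 8.60%


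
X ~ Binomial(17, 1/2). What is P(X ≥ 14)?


P(X ≥ 14) = Σ P(X=i) for i=14..17
P(X=14) = 85/16384
P(X=15) = 17/16384
P(X=16) = 17/131072
P(X=17) = 1/131072
Sum = 417/65536

P(X ≥ 14) = 417/65536 ≈ 0.64%


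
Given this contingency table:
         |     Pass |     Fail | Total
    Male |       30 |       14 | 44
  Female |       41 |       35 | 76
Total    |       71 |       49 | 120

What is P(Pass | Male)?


P(Pass | Male) = 30/(30+14) = 30/44 = 15/22

P(Pass|Male) = 15/22 ≈ 68.18%


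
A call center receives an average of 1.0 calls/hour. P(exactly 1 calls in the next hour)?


Poisson(λ=1.0): P(X=1) = e^(-λ)×λ^k/k!
= e^(-1.0) × 1.0^1 / 1!
≈ 0.3678794412 × 1 / 1 ≈ 0.367879

P(X=1) ≈ 0.367879 ≈ 36.79%


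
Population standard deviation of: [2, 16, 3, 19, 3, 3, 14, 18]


Mean = 78/8 = 39/4
  (2-39/4)²=961/16
  (16-39/4)²=625/16
  (3-39/4)²=729/16
  (19-39/4)²=1369/16
  (3-39/4)²=729/16
  (3-39/4)²=729/16
  (14-39/4)²=289/16
  (18-39/4)²=1089/16
Σ(x-μ)² = 815/2
σ² = (815/2)/8 = 815/16

σ = √(815/16) ≈ 7.1371


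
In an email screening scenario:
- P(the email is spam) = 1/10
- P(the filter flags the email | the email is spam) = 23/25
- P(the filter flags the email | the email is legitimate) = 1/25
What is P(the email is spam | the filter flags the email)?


Using Bayes' theorem:
P(A|B) = P(B|A)·P(A) / P(B)

P(the filter flags the email) = 23/25 × 1/10 + 1/25 × 9/10
= 23/250 + 9/250 = 16/125

P(the email is spam|the filter flags the email) = (23/250) / (16/125) = 23/32

P(the email is spam|the filter flags the email) = 23/32 ≈ 71.88%


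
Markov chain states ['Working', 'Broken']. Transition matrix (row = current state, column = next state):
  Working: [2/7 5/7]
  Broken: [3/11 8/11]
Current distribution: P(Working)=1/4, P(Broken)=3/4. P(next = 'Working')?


P(next=Working) = Σᵢ P(now=i)×P(i→Working)
= 1/4×2/7 + 3/4×3/11
= 1/14 + 9/44 = 85/308

P = 85/308 ≈ 0.2760


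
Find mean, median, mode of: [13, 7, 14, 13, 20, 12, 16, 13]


Sorted: [7, 12, 13, 13, 13, 14, 16, 20]
Mean = 108/8 = 27/2
Median = 13
Freq: {13: 3, 7: 1, 14: 1, 20: 1, 12: 1, 16: 1}
Mode: [13]

Mean=27/2, Median=13, Mode=13


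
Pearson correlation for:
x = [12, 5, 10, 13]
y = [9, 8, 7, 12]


n=4, Σx=40, Σy=36, Σxy=374, Σx²=438, Σy²=338
r = (4×374 - 40×36)/√((4×438 - 40²)(4×338 - 36²))
= 56/√(152×56) = 56/√8512 ≈ 56/92.2605 ≈ 0.6070

r ≈ 0.6070


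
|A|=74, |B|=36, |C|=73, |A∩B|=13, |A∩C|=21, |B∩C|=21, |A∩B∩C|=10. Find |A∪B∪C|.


|A∪B∪C| = 74+36+73-13-21-21+10 = 138

|A∪B∪C| = 138


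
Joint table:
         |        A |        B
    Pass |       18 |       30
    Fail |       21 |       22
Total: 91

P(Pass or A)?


P(Pass∨A) = P(Pass) + P(A) - P(Pass∧A)
= (48 + 39 - 18)/91 = 69/91

P = 69/91 ≈ 75.82%
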